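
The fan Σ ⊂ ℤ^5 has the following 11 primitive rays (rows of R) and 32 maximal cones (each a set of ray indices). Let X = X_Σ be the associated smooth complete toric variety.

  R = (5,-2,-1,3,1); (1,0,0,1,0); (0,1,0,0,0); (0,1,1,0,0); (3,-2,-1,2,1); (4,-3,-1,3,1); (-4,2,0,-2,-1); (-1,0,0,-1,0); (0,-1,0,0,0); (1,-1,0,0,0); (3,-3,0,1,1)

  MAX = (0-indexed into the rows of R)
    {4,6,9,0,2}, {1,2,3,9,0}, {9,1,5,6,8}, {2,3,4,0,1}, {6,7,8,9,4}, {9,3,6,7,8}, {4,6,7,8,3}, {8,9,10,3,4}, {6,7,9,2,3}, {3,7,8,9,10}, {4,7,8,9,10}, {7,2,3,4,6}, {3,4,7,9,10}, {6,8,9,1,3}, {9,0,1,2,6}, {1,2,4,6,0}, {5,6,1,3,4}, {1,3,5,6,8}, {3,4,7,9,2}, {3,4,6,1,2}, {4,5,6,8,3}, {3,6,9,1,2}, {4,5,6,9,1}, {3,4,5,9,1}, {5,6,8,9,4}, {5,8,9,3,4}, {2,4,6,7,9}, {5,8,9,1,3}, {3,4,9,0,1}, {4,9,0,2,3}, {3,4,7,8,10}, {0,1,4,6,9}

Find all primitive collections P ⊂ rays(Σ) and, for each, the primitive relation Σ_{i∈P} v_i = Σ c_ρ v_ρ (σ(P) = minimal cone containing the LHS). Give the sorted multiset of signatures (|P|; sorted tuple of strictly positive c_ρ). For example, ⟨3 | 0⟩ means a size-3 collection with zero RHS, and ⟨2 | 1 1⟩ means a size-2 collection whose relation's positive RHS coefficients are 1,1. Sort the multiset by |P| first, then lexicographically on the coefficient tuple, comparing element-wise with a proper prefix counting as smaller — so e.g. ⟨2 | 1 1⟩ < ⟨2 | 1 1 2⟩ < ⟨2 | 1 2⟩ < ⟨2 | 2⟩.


18 collections generate NE(X_Σ); each relation:

  P = {1,7}:  v_{1} + v_{7} = 0 — sig = ⟨2 | 0⟩
  P = {2,8}:  v_{2} + v_{8} = 0 — sig = ⟨2 | 0⟩
  P = {2,5}:  v_{2} + v_{5} = v_{1} + v_{4} — sig = ⟨2 | 1 1⟩
  P = {5,7}:  v_{5} + v_{7} = v_{4} + v_{8} — sig = ⟨2 | 1 1⟩
  P = {6,10}:  v_{6} + v_{10} = v_{7} + v_{8} — sig = ⟨2 | 1 1⟩
  P = {0,7}:  v_{0} + v_{7} = v_{2} + v_{4} + v_{9} — sig = ⟨2 | 1 1 1⟩
  P = {0,8}:  v_{0} + v_{8} = v_{1} + v_{4} + v_{9} — sig = ⟨2 | 1 1 1⟩
  P = {1,10}:  v_{1} + v_{10} = v_{3} + v_{4} + v_{8} + v_{9} — sig = ⟨2 | 1 1 1 1⟩
  P = {2,10}:  v_{2} + v_{10} = v_{3} + v_{4} + v_{7} + v_{9} — sig = ⟨2 | 1 1 1 1⟩
  P = {5,10}:  v_{5} + v_{10} = v_{3} + 2·v_{4} + 2·v_{8} + v_{9} — sig = ⟨2 | 1 1 2 2⟩
  P = {0,5}:  v_{0} + v_{5} = 2·v_{1} + 2·v_{4} + v_{9} — sig = ⟨2 | 1 2 2⟩
  P = {0,10}:  v_{0} + v_{10} = v_{3} + 2·v_{4} + 2·v_{9} — sig = ⟨2 | 1 2 2⟩
  P = {1,4,8}:  v_{1} + v_{4} + v_{8} = v_{5} — sig = ⟨3 | 1⟩
  P = {0,3,6}:  v_{0} + v_{3} + v_{6} = v_{1} + v_{2} — sig = ⟨3 | 1 1⟩
  P = {3,4,6,9}:  v_{3} + v_{4} + v_{6} + v_{9} = 0 — sig = ⟨4 | 0⟩
  P = {1,2,4,9}:  v_{1} + v_{2} + v_{4} + v_{9} = v_{0} — sig = ⟨4 | 1⟩
  P = {3,5,6,9}:  v_{3} + v_{5} + v_{6} + v_{9} = v_{1} + v_{8} — sig = ⟨4 | 1 1⟩
  P = {3,4,7,8,9}:  v_{3} + v_{4} + v_{7} + v_{8} + v_{9} = v_{10} — sig = ⟨5 | 1⟩

so the primitive-relation signature multiset is
[⟨2 | 0⟩, ⟨2 | 0⟩, ⟨2 | 1 1⟩, ⟨2 | 1 1⟩, ⟨2 | 1 1⟩, ⟨2 | 1 1 1⟩, ⟨2 | 1 1 1⟩, ⟨2 | 1 1 1 1⟩, ⟨2 | 1 1 1 1⟩, ⟨2 | 1 1 2 2⟩, ⟨2 | 1 2 2⟩, ⟨2 | 1 2 2⟩, ⟨3 | 1⟩, ⟨3 | 1 1⟩, ⟨4 | 0⟩, ⟨4 | 1⟩, ⟨4 | 1 1⟩, ⟨5 | 1⟩]


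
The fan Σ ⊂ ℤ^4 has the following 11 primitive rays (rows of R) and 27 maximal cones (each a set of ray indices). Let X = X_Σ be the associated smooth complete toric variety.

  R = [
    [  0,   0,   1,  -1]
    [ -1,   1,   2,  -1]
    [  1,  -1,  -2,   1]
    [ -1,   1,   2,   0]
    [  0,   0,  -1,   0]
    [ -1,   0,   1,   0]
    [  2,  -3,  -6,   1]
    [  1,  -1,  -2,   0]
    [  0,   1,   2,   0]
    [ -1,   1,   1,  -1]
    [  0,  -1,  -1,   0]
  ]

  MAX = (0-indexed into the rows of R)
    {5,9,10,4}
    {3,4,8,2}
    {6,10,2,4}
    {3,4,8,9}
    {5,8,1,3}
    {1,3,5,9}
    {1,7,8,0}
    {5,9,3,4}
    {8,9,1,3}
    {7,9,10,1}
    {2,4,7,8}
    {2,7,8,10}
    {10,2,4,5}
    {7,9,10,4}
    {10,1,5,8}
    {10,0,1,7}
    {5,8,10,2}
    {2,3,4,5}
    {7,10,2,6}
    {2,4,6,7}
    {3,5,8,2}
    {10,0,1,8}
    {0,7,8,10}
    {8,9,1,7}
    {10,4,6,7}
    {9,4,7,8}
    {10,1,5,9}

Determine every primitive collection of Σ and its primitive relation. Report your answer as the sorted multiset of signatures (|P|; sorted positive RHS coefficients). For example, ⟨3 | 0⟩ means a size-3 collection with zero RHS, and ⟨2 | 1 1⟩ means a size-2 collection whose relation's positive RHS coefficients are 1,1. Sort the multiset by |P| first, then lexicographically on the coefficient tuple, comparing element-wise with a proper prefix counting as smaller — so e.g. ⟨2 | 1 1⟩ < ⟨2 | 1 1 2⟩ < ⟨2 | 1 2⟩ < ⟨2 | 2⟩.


Primitive collections (23):

  P={1,2}:  v_{1} + v_{2} = 0  →  sig = ⟨2 | 0⟩
  P={3,7}:  v_{3} + v_{7} = 0  →  sig = ⟨2 | 0⟩
  P={1,4}:  v_{1} + v_{4} = v_{9}  →  sig = ⟨2 | 1⟩
  P={2,9}:  v_{2} + v_{9} = v_{4}  →  sig = ⟨2 | 1⟩
  P={3,10}:  v_{3} + v_{10} = v_{5}  →  sig = ⟨2 | 1⟩
  P={5,7}:  v_{5} + v_{7} = v_{10}  →  sig = ⟨2 | 1⟩
  P={0,4}:  v_{0} + v_{4} = v_{1} + v_{7}  →  sig = ⟨2 | 1 1⟩
  P={6,8}:  v_{6} + v_{8} = v_{2} + v_{7}  →  sig = ⟨2 | 1 1⟩
  P={0,2}:  v_{0} + v_{2} = v_{7} + v_{8} + v_{10}  →  sig = ⟨2 | 1 1 1⟩
  P={0,3}:  v_{0} + v_{3} = v_{1} + v_{8} + v_{10}  →  sig = ⟨2 | 1 1 1⟩
  P={1,6}:  v_{1} + v_{6} = v_{4} + v_{7} + v_{10}  →  sig = ⟨2 | 1 1 1⟩
  P={3,6}:  v_{3} + v_{6} = v_{2} + v_{4} + v_{10}  →  sig = ⟨2 | 1 1 1⟩
  P={0,5}:  v_{0} + v_{5} = v_{1} + v_{8} + 2·v_{10}  →  sig = ⟨2 | 1 1 2⟩
  P={5,6}:  v_{5} + v_{6} = v_{2} + v_{4} + 2·v_{10}  →  sig = ⟨2 | 1 1 2⟩
  P={6,9}:  v_{6} + v_{9} = 2·v_{4} + v_{7} + v_{10}  →  sig = ⟨2 | 1 1 2⟩
  P={0,6}:  v_{0} + v_{6} = 2·v_{7} + v_{10}  →  sig = ⟨2 | 1 2⟩
  P={0,9}:  v_{0} + v_{9} = 2·v_{1} + v_{7}  →  sig = ⟨2 | 1 2⟩
  P={4,8,10}:  v_{4} + v_{8} + v_{10} = 0  →  sig = ⟨3 | 0⟩
  P={4,5,8}:  v_{4} + v_{5} + v_{8} = v_{3}  →  sig = ⟨3 | 1⟩
  P={8,9,10}:  v_{8} + v_{9} + v_{10} = v_{1}  →  sig = ⟨3 | 1⟩
  P={5,8,9}:  v_{5} + v_{8} + v_{9} = v_{1} + v_{3}  →  sig = ⟨3 | 1 1⟩
  P={1,7,8,10}:  v_{1} + v_{7} + v_{8} + v_{10} = v_{0}  →  sig = ⟨4 | 1⟩
  P={2,4,7,10}:  v_{2} + v_{4} + v_{7} + v_{10} = v_{6}  →  sig = ⟨4 | 1⟩

Signatures (|P|; sorted positive RHS coefficients), sorted:
    ⟨2 | 0⟩
    ⟨2 | 0⟩
    ⟨2 | 1⟩
    ⟨2 | 1⟩
    ⟨2 | 1⟩
    ⟨2 | 1⟩
    ⟨2 | 1 1⟩
    ⟨2 | 1 1⟩
    ⟨2 | 1 1 1⟩
    ⟨2 | 1 1 1⟩
    ⟨2 | 1 1 1⟩
    ⟨2 | 1 1 1⟩
    ⟨2 | 1 1 2⟩
    ⟨2 | 1 1 2⟩
    ⟨2 | 1 1 2⟩
    ⟨2 | 1 2⟩
    ⟨2 | 1 2⟩
    ⟨3 | 0⟩
    ⟨3 | 1⟩
    ⟨3 | 1⟩
    ⟨3 | 1 1⟩
    ⟨4 | 1⟩
    ⟨4 | 1⟩


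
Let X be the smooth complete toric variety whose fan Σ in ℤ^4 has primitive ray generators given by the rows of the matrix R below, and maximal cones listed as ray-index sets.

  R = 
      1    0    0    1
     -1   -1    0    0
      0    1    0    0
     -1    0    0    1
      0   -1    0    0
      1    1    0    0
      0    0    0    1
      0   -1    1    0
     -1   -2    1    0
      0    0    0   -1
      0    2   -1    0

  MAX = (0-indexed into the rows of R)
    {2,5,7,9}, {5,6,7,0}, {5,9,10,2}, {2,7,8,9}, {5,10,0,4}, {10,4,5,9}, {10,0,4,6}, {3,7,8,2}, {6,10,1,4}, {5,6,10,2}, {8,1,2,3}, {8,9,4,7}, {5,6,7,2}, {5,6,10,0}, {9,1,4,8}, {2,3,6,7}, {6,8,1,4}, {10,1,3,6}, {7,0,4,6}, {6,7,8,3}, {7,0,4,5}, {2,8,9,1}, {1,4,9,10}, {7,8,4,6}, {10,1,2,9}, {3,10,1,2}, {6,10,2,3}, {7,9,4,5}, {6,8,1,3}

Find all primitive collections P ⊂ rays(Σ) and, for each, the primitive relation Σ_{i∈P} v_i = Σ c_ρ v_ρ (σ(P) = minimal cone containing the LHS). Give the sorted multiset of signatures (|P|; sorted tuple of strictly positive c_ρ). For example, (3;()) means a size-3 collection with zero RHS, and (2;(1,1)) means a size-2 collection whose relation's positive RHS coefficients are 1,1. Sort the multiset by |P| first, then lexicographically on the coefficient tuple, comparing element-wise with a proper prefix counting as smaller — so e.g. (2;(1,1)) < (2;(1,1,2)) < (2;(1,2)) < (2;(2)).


Primitive collections (18):

  P = {1,5}:  v_{1} + v_{5} = 0  →  sig = (2;())
  P = {2,4}:  v_{2} + v_{4} = 0  →  sig = (2;())
  P = {6,9}:  v_{6} + v_{9} = 0  →  sig = (2;())
  P = {1,7}:  v_{1} + v_{7} = v_{8}  →  sig = (2;(1))
  P = {5,8}:  v_{5} + v_{8} = v_{7}  →  sig = (2;(1))
  P = {7,10}:  v_{7} + v_{10} = v_{2}  →  sig = (2;(1))
  P = {0,1}:  v_{0} + v_{1} = v_{4} + v_{6}  →  sig = (2;(1,1))
  P = {0,2}:  v_{0} + v_{2} = v_{5} + v_{6}  →  sig = (2;(1,1))
  P = {0,9}:  v_{0} + v_{9} = v_{4} + v_{5}  →  sig = (2;(1,1))
  P = {3,4}:  v_{3} + v_{4} = v_{1} + v_{6}  →  sig = (2;(1,1))
  P = {3,5}:  v_{3} + v_{5} = v_{2} + v_{6}  →  sig = (2;(1,1))
  P = {3,9}:  v_{3} + v_{9} = v_{1} + v_{2}  →  sig = (2;(1,1))
  P = {8,10}:  v_{8} + v_{10} = v_{1} + v_{2}  →  sig = (2;(1,1))
  P = {0,8}:  v_{0} + v_{8} = v_{4} + v_{6} + v_{7}  →  sig = (2;(1,1,1))
  P = {0,3}:  v_{0} + v_{3} = 2·v_{6}  →  sig = (2;(2))
  P = {1,2,6}:  v_{1} + v_{2} + v_{6} = v_{3}  →  sig = (3;(1))
  P = {4,5,6}:  v_{4} + v_{5} + v_{6} = v_{0}  →  sig = (3;(1))
  P = {2,6,8}:  v_{2} + v_{6} + v_{8} = v_{3} + v_{7}  →  sig = (3;(1,1))

so the primitive-relation signature multiset is
{ (2;()) ×3,  (2;(1)) ×3,  (2;(1,1)) ×7,  (2;(1,1,1)),  (2;(2)),  (3;(1)) ×2,  (3;(1,1)) }


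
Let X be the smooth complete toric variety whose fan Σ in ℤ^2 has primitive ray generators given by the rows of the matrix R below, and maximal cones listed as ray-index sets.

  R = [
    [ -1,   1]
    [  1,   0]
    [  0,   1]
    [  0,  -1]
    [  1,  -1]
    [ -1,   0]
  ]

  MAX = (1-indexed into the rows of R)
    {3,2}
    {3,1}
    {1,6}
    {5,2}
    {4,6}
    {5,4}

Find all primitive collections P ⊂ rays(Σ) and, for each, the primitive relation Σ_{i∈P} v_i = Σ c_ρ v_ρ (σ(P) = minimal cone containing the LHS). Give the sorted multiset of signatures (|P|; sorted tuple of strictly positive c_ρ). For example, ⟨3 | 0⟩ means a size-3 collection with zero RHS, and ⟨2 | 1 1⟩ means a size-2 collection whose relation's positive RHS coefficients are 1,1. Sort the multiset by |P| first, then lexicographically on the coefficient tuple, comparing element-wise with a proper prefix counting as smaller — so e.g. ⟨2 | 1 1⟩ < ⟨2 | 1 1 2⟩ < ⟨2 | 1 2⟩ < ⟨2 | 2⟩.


Σ has 9 primitive collections:

  P={1,5}:  v_{1} + v_{5} = 0 — sig = ⟨2 | 0⟩
  P={2,6}:  v_{2} + v_{6} = 0 — sig = ⟨2 | 0⟩
  P={3,4}:  v_{3} + v_{4} = 0 — sig = ⟨2 | 0⟩
  P={1,2}:  v_{1} + v_{2} = v_{3} — sig = ⟨2 | 1⟩
  P={1,4}:  v_{1} + v_{4} = v_{6} — sig = ⟨2 | 1⟩
  P={2,4}:  v_{2} + v_{4} = v_{5} — sig = ⟨2 | 1⟩
  P={3,5}:  v_{3} + v_{5} = v_{2} — sig = ⟨2 | 1⟩
  P={3,6}:  v_{3} + v_{6} = v_{1} — sig = ⟨2 | 1⟩
  P={5,6}:  v_{5} + v_{6} = v_{4} — sig = ⟨2 | 1⟩

Hence PRS(X_Σ) =
    |P|=2: 9 collections, coeffs (), (), (), (1), (1), (1), (1), (1), (1)


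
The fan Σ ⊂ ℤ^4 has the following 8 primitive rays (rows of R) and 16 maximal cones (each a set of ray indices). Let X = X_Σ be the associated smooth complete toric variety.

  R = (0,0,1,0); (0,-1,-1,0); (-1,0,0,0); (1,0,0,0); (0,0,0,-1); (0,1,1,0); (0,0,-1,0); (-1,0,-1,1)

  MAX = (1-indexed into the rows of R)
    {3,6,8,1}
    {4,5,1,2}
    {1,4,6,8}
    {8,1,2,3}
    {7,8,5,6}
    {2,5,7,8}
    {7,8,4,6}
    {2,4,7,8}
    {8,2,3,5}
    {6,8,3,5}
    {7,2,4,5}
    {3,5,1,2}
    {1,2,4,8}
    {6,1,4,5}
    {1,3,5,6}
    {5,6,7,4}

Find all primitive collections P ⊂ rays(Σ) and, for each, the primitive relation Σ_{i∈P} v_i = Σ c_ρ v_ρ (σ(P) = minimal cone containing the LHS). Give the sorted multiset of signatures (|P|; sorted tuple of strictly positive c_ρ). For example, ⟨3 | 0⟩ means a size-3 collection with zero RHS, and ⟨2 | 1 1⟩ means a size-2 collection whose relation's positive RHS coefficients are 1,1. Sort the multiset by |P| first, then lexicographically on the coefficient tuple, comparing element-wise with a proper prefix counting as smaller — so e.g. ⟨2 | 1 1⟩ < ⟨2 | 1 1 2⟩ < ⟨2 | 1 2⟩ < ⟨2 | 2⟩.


6 minimal non-faces of Δ(Σ) (on 8 rays):

  {1,7}:  v_{1} + v_{7} = 0  ⟹  sig = ⟨2 | 0⟩
  {2,6}:  v_{2} + v_{6} = 0  ⟹  sig = ⟨2 | 0⟩
  {3,4}:  v_{3} + v_{4} = 0  ⟹  sig = ⟨2 | 0⟩
  {3,7}:  v_{3} + v_{7} = v_{5} + v_{8}  ⟹  sig = ⟨2 | 1 1⟩
  {1,5,8}:  v_{1} + v_{5} + v_{8} = v_{3}  ⟹  sig = ⟨3 | 1⟩
  {4,5,8}:  v_{4} + v_{5} + v_{8} = v_{7}  ⟹  sig = ⟨3 | 1⟩

so the primitive-relation signature multiset is
    ⟨2 | 0⟩
    ⟨2 | 0⟩
    ⟨2 | 0⟩
    ⟨2 | 1 1⟩
    ⟨3 | 1⟩
    ⟨3 | 1⟩


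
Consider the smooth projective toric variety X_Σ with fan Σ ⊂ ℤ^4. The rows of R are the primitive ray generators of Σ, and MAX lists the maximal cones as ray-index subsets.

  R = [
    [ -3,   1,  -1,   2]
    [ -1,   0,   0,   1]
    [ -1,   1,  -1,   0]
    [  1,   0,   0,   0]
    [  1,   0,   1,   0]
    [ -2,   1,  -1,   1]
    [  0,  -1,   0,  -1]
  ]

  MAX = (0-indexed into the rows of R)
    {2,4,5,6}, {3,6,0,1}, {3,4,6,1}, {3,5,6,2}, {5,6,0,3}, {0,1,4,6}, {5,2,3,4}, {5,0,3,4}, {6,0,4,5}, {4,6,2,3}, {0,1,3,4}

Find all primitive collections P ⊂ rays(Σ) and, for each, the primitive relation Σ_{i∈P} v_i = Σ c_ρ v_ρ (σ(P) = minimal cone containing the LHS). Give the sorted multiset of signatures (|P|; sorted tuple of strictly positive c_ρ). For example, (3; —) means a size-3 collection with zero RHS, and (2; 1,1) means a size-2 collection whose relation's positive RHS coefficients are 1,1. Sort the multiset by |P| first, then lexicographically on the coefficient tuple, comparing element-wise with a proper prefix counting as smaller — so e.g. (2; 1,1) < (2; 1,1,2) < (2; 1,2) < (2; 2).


|primitive collections| = 5. Relations:

  • {1,2}:  v_{1} + v_{2} = v_{5}  →  sig = (2; 1)
  • {1,5}:  v_{1} + v_{5} = v_{0}  →  sig = (2; 1)
  • {0,2}:  v_{0} + v_{2} = 2·v_{5}  →  sig = (2; 2)
  • {3,4,5,6}:  v_{3} + v_{4} + v_{5} + v_{6} = 0  →  sig = (4; —)
  • {0,3,4,6}:  v_{0} + v_{3} + v_{4} + v_{6} = v_{1}  →  sig = (4; 1)

so the primitive-relation signature multiset is
    (2; 1)
    (2; 1)
    (2; 2)
    (4; —)
    (4; 1)


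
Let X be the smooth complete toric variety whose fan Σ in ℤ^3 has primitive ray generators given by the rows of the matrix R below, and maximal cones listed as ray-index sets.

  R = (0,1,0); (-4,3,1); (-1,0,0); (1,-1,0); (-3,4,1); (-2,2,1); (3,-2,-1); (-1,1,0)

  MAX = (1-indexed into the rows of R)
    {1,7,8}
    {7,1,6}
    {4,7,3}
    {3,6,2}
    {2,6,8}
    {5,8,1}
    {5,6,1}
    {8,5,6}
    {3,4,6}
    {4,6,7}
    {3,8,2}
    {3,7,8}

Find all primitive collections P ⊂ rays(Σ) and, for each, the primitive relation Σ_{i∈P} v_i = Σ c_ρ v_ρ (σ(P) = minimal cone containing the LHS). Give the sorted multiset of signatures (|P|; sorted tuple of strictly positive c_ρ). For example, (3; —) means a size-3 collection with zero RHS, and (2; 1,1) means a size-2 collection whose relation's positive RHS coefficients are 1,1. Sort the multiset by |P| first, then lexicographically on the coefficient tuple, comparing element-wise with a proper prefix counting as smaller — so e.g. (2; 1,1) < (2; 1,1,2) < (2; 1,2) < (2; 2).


Σ has 14 primitive collections:

  • {4,8}:  v_{4} + v_{8} = 0  ⇒ sig = (2; —)
  • {1,3}:  v_{1} + v_{3} = v_{8}  ⇒ sig = (2; 1)
  • {2,7}:  v_{2} + v_{7} = v_{8}  ⇒ sig = (2; 1)
  • {1,4}:  v_{1} + v_{4} = v_{6} + v_{7}  ⇒ sig = (2; 1,1)
  • {2,4}:  v_{2} + v_{4} = v_{3} + v_{6}  ⇒ sig = (2; 1,1)
  • {4,5}:  v_{4} + v_{5} = v_{1} + v_{6}  ⇒ sig = (2; 1,1)
  • {1,2}:  v_{1} + v_{2} = v_{6} + 2·v_{8}  ⇒ sig = (2; 1,2)
  • {3,5}:  v_{3} + v_{5} = v_{6} + 2·v_{8}  ⇒ sig = (2; 1,2)
  • {5,7}:  v_{5} + v_{7} = 2·v_{1}  ⇒ sig = (2; 2)
  • {2,5}:  v_{2} + v_{5} = 2·v_{6} + 3·v_{8}  ⇒ sig = (2; 2,3)
  • {3,6,7}:  v_{3} + v_{6} + v_{7} = 0  ⇒ sig = (3; —)
  • {1,6,8}:  v_{1} + v_{6} + v_{8} = v_{5}  ⇒ sig = (3; 1)
  • {3,6,8}:  v_{3} + v_{6} + v_{8} = v_{2}  ⇒ sig = (3; 1)
  • {6,7,8}:  v_{6} + v_{7} + v_{8} = v_{1}  ⇒ sig = (3; 1)

Signatures (|P|; sorted positive RHS coefficients), sorted:
    |P|=2: 10 collections, coeffs (), (1), (1), (1,1), (1,1), (1,1), (1,2), (1,2), (2), (2,3)
    |P|=3: 4 collections, coeffs (), (1), (1), (1)


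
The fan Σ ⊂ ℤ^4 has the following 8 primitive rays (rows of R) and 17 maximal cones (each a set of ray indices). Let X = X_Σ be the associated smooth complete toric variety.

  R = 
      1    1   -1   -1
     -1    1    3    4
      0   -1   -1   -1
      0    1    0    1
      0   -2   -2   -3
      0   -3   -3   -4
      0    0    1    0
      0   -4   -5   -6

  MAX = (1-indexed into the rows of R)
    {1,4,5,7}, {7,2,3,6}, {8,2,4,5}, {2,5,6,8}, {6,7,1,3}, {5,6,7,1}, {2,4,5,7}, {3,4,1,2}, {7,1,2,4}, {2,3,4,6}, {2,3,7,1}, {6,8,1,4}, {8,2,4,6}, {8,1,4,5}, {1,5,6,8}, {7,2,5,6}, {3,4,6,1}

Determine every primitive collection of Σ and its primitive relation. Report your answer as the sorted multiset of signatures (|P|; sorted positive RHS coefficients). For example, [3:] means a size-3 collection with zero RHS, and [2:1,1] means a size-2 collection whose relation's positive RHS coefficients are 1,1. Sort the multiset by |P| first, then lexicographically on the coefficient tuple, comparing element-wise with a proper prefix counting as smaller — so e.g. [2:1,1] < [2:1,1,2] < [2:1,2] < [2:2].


Σ has 9 primitive collections:

  {3,5}:  v_{3} + v_{5} = v_{6}  →  sig = [2:1]
  {3,8}:  v_{3} + v_{8} = v_{4} + 2·v_{6}  →  sig = [2:1,2]
  {7,8}:  v_{7} + v_{8} = 2·v_{5}  →  sig = [2:2]
  {1,2,5}:  v_{1} + v_{2} + v_{5} = 0  →  sig = [3:]
  {3,4,7}:  v_{3} + v_{4} + v_{7} = 0  →  sig = [3:]
  {1,2,6}:  v_{1} + v_{2} + v_{6} = v_{3}  →  sig = [3:1]
  {4,5,6}:  v_{4} + v_{5} + v_{6} = v_{8}  →  sig = [3:1]
  {4,6,7}:  v_{4} + v_{6} + v_{7} = v_{5}  →  sig = [3:1]
  {1,2,8}:  v_{1} + v_{2} + v_{8} = v_{4} + v_{6}  →  sig = [3:1,1]

Sorted signature multiset PRS(X):
{ [2:1],  [2:1,2],  [2:2],  [3:] ×2,  [3:1] ×3,  [3:1,1] }


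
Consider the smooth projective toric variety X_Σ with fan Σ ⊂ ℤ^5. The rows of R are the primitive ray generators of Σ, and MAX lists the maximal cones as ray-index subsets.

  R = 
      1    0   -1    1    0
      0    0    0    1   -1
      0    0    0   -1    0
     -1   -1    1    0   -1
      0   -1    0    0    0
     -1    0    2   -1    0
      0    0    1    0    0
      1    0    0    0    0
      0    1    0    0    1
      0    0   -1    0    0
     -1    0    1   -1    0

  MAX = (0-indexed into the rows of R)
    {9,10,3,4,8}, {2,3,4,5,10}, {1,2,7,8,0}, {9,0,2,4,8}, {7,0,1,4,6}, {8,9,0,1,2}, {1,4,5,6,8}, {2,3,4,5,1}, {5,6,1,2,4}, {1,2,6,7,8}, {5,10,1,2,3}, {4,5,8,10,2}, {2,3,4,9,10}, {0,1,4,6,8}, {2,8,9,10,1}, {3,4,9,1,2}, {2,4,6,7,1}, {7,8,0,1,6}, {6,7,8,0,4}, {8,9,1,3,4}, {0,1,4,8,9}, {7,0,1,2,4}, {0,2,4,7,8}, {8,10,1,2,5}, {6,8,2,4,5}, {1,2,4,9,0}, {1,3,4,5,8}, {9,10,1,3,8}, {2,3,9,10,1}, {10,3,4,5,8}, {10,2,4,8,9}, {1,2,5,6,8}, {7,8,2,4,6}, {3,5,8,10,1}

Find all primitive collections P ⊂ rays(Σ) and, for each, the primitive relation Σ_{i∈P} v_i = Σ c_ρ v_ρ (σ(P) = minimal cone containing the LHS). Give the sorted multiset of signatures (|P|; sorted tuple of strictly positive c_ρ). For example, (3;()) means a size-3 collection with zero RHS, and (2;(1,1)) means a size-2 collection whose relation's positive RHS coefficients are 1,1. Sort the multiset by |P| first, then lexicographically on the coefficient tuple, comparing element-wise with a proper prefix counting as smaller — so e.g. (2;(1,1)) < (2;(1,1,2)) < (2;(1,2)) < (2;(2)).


16 minimal non-faces of Δ(Σ) (on 11 rays):

  P = {0,10}:  v_{0} + v_{10} = 0  ⇒ sig = (2;())
  P = {6,9}:  v_{6} + v_{9} = 0  ⇒ sig = (2;())
  P = {0,5}:  v_{0} + v_{5} = v_{6}  ⇒ sig = (2;(1))
  P = {5,9}:  v_{5} + v_{9} = v_{10}  ⇒ sig = (2;(1))
  P = {6,10}:  v_{6} + v_{10} = v_{5}  ⇒ sig = (2;(1))
  P = {0,3}:  v_{0} + v_{3} = v_{1} + v_{4}  ⇒ sig = (2;(1,1))
  P = {7,9}:  v_{7} + v_{9} = v_{0} + v_{2}  ⇒ sig = (2;(1,1))
  P = {7,10}:  v_{7} + v_{10} = v_{2} + v_{6}  ⇒ sig = (2;(1,1))
  P = {3,6}:  v_{3} + v_{6} = v_{1} + v_{4} + v_{5}  ⇒ sig = (2;(1,1,1))
  P = {3,7}:  v_{3} + v_{7} = v_{1} + v_{2} + v_{4} + v_{6}  ⇒ sig = (2;(1,1,1,1))
  P = {5,7}:  v_{5} + v_{7} = v_{2} + 2·v_{6}  ⇒ sig = (2;(1,2))
  P = {0,2,6}:  v_{0} + v_{2} + v_{6} = v_{7}  ⇒ sig = (3;(1))
  P = {1,4,10}:  v_{1} + v_{4} + v_{10} = v_{3}  ⇒ sig = (3;(1))
  P = {2,3,8}:  v_{2} + v_{3} + v_{8} = v_{10}  ⇒ sig = (3;(1))
  P = {1,2,4,8}:  v_{1} + v_{2} + v_{4} + v_{8} = 0  ⇒ sig = (4;())
  P = {1,4,7,8}:  v_{1} + v_{4} + v_{7} + v_{8} = v_{0} + v_{6}  ⇒ sig = (4;(1,1))

Hence PRS(X_Σ) =
    (2;())
    (2;())
    (2;(1))
    (2;(1))
    (2;(1))
    (2;(1,1))
    (2;(1,1))
    (2;(1,1))
    (2;(1,1,1))
    (2;(1,1,1,1))
    (2;(1,2))
    (3;(1))
    (3;(1))
    (3;(1))
    (4;())
    (4;(1,1))


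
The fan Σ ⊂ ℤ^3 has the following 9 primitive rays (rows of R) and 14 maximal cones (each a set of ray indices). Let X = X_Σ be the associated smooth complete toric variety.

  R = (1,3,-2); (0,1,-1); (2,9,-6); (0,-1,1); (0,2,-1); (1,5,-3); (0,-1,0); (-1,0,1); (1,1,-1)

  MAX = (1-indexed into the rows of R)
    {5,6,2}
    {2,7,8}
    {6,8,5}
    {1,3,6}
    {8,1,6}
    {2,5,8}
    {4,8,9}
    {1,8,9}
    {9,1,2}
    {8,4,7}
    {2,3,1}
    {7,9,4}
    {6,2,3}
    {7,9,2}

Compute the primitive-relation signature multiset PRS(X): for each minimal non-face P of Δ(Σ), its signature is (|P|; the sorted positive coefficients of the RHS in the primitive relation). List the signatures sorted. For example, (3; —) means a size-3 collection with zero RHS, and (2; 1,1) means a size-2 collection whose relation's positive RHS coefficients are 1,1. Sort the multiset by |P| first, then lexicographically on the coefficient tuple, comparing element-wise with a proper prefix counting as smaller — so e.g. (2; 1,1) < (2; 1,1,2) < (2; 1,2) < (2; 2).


20 collections generate NE(X_Σ); each relation:

  P = {2,4}:  v_{2} + v_{4} = 0  ⇒ sig = (2; —)
  P = {1,5}:  v_{1} + v_{5} = v_{6}  ⇒ sig = (2; 1)
  P = {5,7}:  v_{5} + v_{7} = v_{2}  ⇒ sig = (2; 1)
  P = {5,9}:  v_{5} + v_{9} = v_{1}  ⇒ sig = (2; 1)
  P = {1,7}:  v_{1} + v_{7} = v_{2} + v_{9}  ⇒ sig = (2; 1,1)
  P = {3,4}:  v_{3} + v_{4} = v_{1} + v_{6}  ⇒ sig = (2; 1,1)
  P = {4,5}:  v_{4} + v_{5} = v_{8} + v_{9}  ⇒ sig = (2; 1,1)
  P = {6,7}:  v_{6} + v_{7} = v_{1} + v_{2}  ⇒ sig = (2; 1,1)
  P = {4,6}:  v_{4} + v_{6} = v_{1} + v_{8} + v_{9}  ⇒ sig = (2; 1,1,1)
  P = {1,4}:  v_{1} + v_{4} = v_{8} + 2·v_{9}  ⇒ sig = (2; 1,2)
  P = {3,5}:  v_{3} + v_{5} = v_{2} + 2·v_{6}  ⇒ sig = (2; 1,2)
  P = {3,8}:  v_{3} + v_{8} = 2·v_{5} + v_{6}  ⇒ sig = (2; 1,2)
  P = {3,9}:  v_{3} + v_{9} = 3·v_{1} + v_{2}  ⇒ sig = (2; 1,3)
  P = {6,9}:  v_{6} + v_{9} = 2·v_{1}  ⇒ sig = (2; 2)
  P = {3,7}:  v_{3} + v_{7} = 2·v_{1} + 2·v_{2}  ⇒ sig = (2; 2,2)
  P = {7,8,9}:  v_{7} + v_{8} + v_{9} = 0  ⇒ sig = (3; —)
  P = {1,2,6}:  v_{1} + v_{2} + v_{6} = v_{3}  ⇒ sig = (3; 1)
  P = {2,8,9}:  v_{2} + v_{8} + v_{9} = v_{5}  ⇒ sig = (3; 1)
  P = {1,2,8}:  v_{1} + v_{2} + v_{8} = 2·v_{5}  ⇒ sig = (3; 2)
  P = {2,6,8}:  v_{2} + v_{6} + v_{8} = 3·v_{5}  ⇒ sig = (3; 3)

Hence PRS(X_Σ) =
{ (2; —),  (2; 1) ×3,  (2; 1,1) ×4,  (2; 1,1,1),  (2; 1,2) ×3,  (2; 1,3),  (2; 2),  (2; 2,2),  (3; —),  (3; 1) ×2,  (3; 2),  (3; 3) }


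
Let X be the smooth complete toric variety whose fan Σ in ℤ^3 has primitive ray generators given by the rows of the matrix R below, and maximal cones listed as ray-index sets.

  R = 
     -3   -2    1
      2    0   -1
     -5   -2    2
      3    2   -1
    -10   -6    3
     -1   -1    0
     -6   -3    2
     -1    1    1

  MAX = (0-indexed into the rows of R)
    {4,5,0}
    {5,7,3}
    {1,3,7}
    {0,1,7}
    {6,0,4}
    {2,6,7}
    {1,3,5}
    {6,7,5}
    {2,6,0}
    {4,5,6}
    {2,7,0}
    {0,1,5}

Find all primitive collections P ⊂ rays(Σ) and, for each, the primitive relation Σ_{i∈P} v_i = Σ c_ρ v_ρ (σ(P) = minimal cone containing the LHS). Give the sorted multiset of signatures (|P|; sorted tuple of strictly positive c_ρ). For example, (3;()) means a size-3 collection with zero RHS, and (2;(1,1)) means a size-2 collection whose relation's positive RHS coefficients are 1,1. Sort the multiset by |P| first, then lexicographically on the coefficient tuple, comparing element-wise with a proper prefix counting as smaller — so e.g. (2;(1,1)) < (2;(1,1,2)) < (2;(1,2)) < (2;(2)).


|primitive collections| = 14. Relations:

  {0,3}:  v_{0} + v_{3} = 0  →  sig = (2;())
  {1,2}:  v_{1} + v_{2} = v_{0}  →  sig = (2;(1))
  {2,5}:  v_{2} + v_{5} = v_{6}  →  sig = (2;(1))
  {1,6}:  v_{1} + v_{6} = v_{0} + v_{5}  →  sig = (2;(1,1))
  {2,3}:  v_{2} + v_{3} = v_{5} + v_{7}  →  sig = (2;(1,1))
  {3,4}:  v_{3} + v_{4} = v_{5} + v_{6}  →  sig = (2;(1,1))
  {4,7}:  v_{4} + v_{7} = v_{2} + v_{6}  →  sig = (2;(1,1))
  {2,4}:  v_{2} + v_{4} = v_{0} + 2·v_{6}  →  sig = (2;(1,2))
  {3,6}:  v_{3} + v_{6} = 2·v_{5} + v_{7}  →  sig = (2;(1,2))
  {1,4}:  v_{1} + v_{4} = 2·v_{0} + 2·v_{5}  →  sig = (2;(2,2))
  {1,5,7}:  v_{1} + v_{5} + v_{7} = 0  →  sig = (3;())
  {0,5,6}:  v_{0} + v_{5} + v_{6} = v_{4}  →  sig = (3;(1))
  {0,5,7}:  v_{0} + v_{5} + v_{7} = v_{2}  →  sig = (3;(1))
  {0,6,7}:  v_{0} + v_{6} + v_{7} = 2·v_{2}  →  sig = (3;(2))

Hence PRS(X_Σ) =
    (2;())
    (2;(1))
    (2;(1))
    (2;(1,1))
    (2;(1,1))
    (2;(1,1))
    (2;(1,1))
    (2;(1,2))
    (2;(1,2))
    (2;(2,2))
    (3;())
    (3;(1))
    (3;(1))
    (3;(2))


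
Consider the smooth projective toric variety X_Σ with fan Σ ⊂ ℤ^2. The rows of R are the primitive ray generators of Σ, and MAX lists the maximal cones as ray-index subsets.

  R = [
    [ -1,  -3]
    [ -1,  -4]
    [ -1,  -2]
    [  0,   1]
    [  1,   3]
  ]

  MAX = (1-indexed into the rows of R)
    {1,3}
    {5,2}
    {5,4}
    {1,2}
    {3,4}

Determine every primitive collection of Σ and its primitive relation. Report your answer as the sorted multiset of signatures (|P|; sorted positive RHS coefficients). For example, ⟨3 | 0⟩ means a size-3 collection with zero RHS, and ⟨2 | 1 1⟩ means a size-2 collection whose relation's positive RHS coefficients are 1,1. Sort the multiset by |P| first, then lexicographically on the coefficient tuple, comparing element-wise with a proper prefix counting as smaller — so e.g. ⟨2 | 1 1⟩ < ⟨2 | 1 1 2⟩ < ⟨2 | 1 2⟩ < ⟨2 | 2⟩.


Minimal non-faces — 5 found among 5 rays, 5 max cones:

  P={1,5}:  v_{1} + v_{5} = 0  ⟹  sig = ⟨2 | 0⟩
  P={1,4}:  v_{1} + v_{4} = v_{3}  ⟹  sig = ⟨2 | 1⟩
  P={2,4}:  v_{2} + v_{4} = v_{1}  ⟹  sig = ⟨2 | 1⟩
  P={3,5}:  v_{3} + v_{5} = v_{4}  ⟹  sig = ⟨2 | 1⟩
  P={2,3}:  v_{2} + v_{3} = 2·v_{1}  ⟹  sig = ⟨2 | 2⟩

so the primitive-relation signature multiset is
{ ⟨2 | 0⟩,  ⟨2 | 1⟩ ×3,  ⟨2 | 2⟩ }


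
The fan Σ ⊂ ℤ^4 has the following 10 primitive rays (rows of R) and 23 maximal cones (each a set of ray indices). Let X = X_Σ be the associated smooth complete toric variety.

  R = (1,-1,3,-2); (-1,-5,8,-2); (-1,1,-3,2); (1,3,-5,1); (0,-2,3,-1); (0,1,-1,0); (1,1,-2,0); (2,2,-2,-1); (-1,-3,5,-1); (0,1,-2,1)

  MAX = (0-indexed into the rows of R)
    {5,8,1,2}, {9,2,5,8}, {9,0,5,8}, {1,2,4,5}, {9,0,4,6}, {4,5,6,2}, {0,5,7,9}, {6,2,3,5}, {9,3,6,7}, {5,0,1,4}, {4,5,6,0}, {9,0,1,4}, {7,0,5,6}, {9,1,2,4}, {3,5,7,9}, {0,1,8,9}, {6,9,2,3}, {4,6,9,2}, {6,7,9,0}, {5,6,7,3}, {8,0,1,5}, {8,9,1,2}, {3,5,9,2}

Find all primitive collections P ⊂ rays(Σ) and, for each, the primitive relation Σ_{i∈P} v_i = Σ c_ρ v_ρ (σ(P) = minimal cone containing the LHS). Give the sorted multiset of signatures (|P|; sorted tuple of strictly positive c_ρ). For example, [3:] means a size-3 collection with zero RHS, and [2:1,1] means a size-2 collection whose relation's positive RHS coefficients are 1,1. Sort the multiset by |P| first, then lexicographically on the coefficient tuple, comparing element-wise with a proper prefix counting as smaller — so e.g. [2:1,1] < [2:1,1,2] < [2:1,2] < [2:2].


The 15 primitive collections of Σ (r=10, n=4):

  P = {0,2}:  v_{0} + v_{2} = 0  ⟹  sig = [2:]
  P = {3,8}:  v_{3} + v_{8} = 0  ⟹  sig = [2:]
  P = {0,3}:  v_{0} + v_{3} = v_{7}  ⟹  sig = [2:1]
  P = {1,3}:  v_{1} + v_{3} = v_{4}  ⟹  sig = [2:1]
  P = {2,7}:  v_{2} + v_{7} = v_{3}  ⟹  sig = [2:1]
  P = {3,4}:  v_{3} + v_{4} = v_{6}  ⟹  sig = [2:1]
  P = {4,8}:  v_{4} + v_{8} = v_{1}  ⟹  sig = [2:1]
  P = {6,8}:  v_{6} + v_{8} = v_{4}  ⟹  sig = [2:1]
  P = {7,8}:  v_{7} + v_{8} = v_{0}  ⟹  sig = [2:1]
  P = {1,7}:  v_{1} + v_{7} = v_{0} + v_{4}  ⟹  sig = [2:1,1]
  P = {4,7}:  v_{4} + v_{7} = v_{0} + v_{6}  ⟹  sig = [2:1,1]
  P = {1,6}:  v_{1} + v_{6} = 2·v_{4}  ⟹  sig = [2:2]
  P = {4,5,9}:  v_{4} + v_{5} + v_{9} = 0  ⟹  sig = [3:]
  P = {1,5,9}:  v_{1} + v_{5} + v_{9} = v_{8}  ⟹  sig = [3:1]
  P = {5,6,9}:  v_{5} + v_{6} + v_{9} = v_{3}  ⟹  sig = [3:1]

so the primitive-relation signature multiset is
[[2:], [2:], [2:1], [2:1], [2:1], [2:1], [2:1], [2:1], [2:1], [2:1,1], [2:1,1], [2:2], [3:], [3:1], [3:1]]


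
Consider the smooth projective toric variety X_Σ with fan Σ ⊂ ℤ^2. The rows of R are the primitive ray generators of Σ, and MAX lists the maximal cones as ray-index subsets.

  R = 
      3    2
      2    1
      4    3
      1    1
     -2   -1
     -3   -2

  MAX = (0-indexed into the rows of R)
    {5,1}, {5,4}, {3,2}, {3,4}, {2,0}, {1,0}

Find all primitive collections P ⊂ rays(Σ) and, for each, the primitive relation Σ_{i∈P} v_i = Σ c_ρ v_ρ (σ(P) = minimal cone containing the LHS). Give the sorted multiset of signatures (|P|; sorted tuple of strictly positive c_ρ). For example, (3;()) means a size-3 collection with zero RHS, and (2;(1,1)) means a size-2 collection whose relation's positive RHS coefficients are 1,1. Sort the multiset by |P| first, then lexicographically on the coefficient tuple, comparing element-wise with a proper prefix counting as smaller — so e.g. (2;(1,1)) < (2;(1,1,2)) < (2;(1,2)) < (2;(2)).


9 collections generate NE(X_Σ); each relation:

  {0,5}:  v_{0} + v_{5} = 0  ⟹  sig = (2;())
  {1,4}:  v_{1} + v_{4} = 0  ⟹  sig = (2;())
  {0,3}:  v_{0} + v_{3} = v_{2}  ⟹  sig = (2;(1))
  {0,4}:  v_{0} + v_{4} = v_{3}  ⟹  sig = (2;(1))
  {1,3}:  v_{1} + v_{3} = v_{0}  ⟹  sig = (2;(1))
  {2,5}:  v_{2} + v_{5} = v_{3}  ⟹  sig = (2;(1))
  {3,5}:  v_{3} + v_{5} = v_{4}  ⟹  sig = (2;(1))
  {1,2}:  v_{1} + v_{2} = 2·v_{0}  ⟹  sig = (2;(2))
  {2,4}:  v_{2} + v_{4} = 2·v_{3}  ⟹  sig = (2;(2))

Signatures (|P|; sorted positive RHS coefficients), sorted:
    |P|=2: 9 collections, coeffs (), (), (1), (1), (1), (1), (1), (2), (2)


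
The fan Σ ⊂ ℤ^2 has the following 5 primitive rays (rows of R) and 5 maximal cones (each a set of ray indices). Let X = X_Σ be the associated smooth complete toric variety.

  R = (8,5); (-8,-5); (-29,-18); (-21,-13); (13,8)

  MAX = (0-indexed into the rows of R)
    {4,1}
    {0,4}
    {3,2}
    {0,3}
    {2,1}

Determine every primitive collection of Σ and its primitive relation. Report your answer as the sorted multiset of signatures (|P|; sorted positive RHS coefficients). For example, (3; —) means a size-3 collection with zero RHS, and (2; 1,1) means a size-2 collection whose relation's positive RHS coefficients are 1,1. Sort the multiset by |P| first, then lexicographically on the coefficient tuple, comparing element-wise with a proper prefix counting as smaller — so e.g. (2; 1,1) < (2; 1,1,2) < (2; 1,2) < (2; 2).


Δ(Σ) — 5 vertices, 5 min non-faces:

  P={0,1}:  v_{0} + v_{1} = 0  ⇒ sig = (2; —)
  P={0,2}:  v_{0} + v_{2} = v_{3}  ⇒ sig = (2; 1)
  P={1,3}:  v_{1} + v_{3} = v_{2}  ⇒ sig = (2; 1)
  P={3,4}:  v_{3} + v_{4} = v_{1}  ⇒ sig = (2; 1)
  P={2,4}:  v_{2} + v_{4} = 2·v_{1}  ⇒ sig = (2; 2)

Hence PRS(X_Σ) =
{ (2; —),  (2; 1) ×3,  (2; 2) }


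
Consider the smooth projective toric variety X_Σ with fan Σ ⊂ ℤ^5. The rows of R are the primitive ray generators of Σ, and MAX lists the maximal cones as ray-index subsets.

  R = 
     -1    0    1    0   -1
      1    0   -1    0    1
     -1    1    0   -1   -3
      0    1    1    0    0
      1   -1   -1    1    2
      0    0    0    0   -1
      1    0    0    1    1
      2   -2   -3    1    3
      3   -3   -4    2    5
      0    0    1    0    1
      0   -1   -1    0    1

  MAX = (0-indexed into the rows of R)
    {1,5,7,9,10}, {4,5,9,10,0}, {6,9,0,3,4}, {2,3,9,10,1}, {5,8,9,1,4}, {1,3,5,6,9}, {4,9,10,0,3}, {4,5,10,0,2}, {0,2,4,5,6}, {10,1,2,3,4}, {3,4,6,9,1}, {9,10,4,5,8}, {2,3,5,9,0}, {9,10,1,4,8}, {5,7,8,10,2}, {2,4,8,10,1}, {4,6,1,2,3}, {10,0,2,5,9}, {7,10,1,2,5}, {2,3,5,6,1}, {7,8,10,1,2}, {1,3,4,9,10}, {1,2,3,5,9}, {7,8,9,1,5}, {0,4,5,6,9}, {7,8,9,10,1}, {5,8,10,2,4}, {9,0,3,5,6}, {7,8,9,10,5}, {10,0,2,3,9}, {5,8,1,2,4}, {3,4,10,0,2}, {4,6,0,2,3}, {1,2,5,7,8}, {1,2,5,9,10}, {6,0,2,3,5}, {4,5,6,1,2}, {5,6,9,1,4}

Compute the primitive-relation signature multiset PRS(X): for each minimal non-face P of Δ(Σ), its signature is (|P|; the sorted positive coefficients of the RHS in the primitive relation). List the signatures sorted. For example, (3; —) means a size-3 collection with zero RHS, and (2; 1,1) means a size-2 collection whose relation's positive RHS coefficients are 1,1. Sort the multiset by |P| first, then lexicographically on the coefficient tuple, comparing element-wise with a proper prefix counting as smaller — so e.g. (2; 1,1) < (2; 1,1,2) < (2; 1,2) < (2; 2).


17 minimal non-faces of Δ(Σ) (on 11 rays):

  P = {0,1}:  v_{0} + v_{1} = 0 ; sig = (2; —)
  P = {4,7}:  v_{4} + v_{7} = v_{8} ; sig = (2; 1)
  P = {6,10}:  v_{6} + v_{10} = v_{4} ; sig = (2; 1)
  P = {3,7}:  v_{3} + v_{7} = v_{1} + v_{4} ; sig = (2; 1,1)
  P = {0,7}:  v_{0} + v_{7} = v_{4} + v_{5} + v_{10} ; sig = (2; 1,1,1)
  P = {0,8}:  v_{0} + v_{8} = 2·v_{4} + v_{5} + v_{10} ; sig = (2; 1,1,2)
  P = {6,7}:  v_{6} + v_{7} = v_{1} + 2·v_{4} + v_{5} ; sig = (2; 1,1,2)
  P = {6,8}:  v_{6} + v_{8} = v_{1} + 3·v_{4} + v_{5} ; sig = (2; 1,1,3)
  P = {3,8}:  v_{3} + v_{8} = v_{1} + 2·v_{4} ; sig = (2; 1,2)
  P = {2,4,9}:  v_{2} + v_{4} + v_{9} = 0 ; sig = (3; —)
  P = {3,5,10}:  v_{3} + v_{5} + v_{10} = 0 ; sig = (3; —)
  P = {2,8,9}:  v_{2} + v_{8} + v_{9} = v_{7} ; sig = (3; 1)
  P = {3,4,5}:  v_{3} + v_{4} + v_{5} = v_{6} ; sig = (3; 1)
  P = {2,6,9}:  v_{2} + v_{6} + v_{9} = v_{3} + v_{5} ; sig = (3; 1,1)
  P = {2,7,9}:  v_{2} + v_{7} + v_{9} = v_{1} + v_{5} + v_{10} ; sig = (3; 1,1,1)
  P = {1,4,5,10}:  v_{1} + v_{4} + v_{5} + v_{10} = v_{7} ; sig = (4; 1)
  P = {1,5,8,10}:  v_{1} + v_{5} + v_{8} + v_{10} = 2·v_{7} ; sig = (4; 2)

Sorted signature multiset PRS(X):
[(2; —), (2; 1), (2; 1), (2; 1,1), (2; 1,1,1), (2; 1,1,2), (2; 1,1,2), (2; 1,1,3), (2; 1,2), (3; —), (3; —), (3; 1), (3; 1), (3; 1,1), (3; 1,1,1), (4; 1), (4; 2)]


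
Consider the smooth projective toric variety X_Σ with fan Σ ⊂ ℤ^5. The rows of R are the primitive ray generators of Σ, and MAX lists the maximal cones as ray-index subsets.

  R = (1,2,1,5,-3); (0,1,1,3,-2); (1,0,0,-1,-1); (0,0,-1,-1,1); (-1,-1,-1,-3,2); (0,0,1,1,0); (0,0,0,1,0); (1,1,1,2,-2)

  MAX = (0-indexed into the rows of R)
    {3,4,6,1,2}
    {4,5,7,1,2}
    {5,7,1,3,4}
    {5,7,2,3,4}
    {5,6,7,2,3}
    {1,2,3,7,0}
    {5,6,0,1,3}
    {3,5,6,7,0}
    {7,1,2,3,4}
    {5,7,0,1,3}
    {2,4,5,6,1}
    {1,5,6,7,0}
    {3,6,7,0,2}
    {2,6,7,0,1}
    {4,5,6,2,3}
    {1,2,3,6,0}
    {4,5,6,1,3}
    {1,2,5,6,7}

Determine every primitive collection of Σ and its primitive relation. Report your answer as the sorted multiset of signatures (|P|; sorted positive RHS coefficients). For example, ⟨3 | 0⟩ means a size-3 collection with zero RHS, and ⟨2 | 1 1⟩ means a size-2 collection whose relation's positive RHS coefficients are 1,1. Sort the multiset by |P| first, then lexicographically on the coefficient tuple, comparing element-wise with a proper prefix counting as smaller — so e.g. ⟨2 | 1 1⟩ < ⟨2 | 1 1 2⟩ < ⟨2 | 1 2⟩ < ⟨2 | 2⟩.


Δ(Σ) — 8 vertices, 5 min non-faces:

  P={0,4}:  v_{0} + v_{4} = v_{1} + v_{3} — sig = ⟨2 | 1 1⟩
  P={4,6,7}:  v_{4} + v_{6} + v_{7} = 0 — sig = ⟨3 | 0⟩
  P={0,2,5}:  v_{0} + v_{2} + v_{5} = v_{6} + 2·v_{7} — sig = ⟨3 | 1 2⟩
  P={1,2,3,5}:  v_{1} + v_{2} + v_{3} + v_{5} = v_{7} — sig = ⟨4 | 1⟩
  P={1,3,6,7}:  v_{1} + v_{3} + v_{6} + v_{7} = v_{0} — sig = ⟨4 | 1⟩

Sorted signature multiset PRS(X):
    |P|=2: 1 collection, coeffs (1,1)
    |P|=3: 2 collections, coeffs (), (1,2)
    |P|=4: 2 collections, coeffs (1), (1)


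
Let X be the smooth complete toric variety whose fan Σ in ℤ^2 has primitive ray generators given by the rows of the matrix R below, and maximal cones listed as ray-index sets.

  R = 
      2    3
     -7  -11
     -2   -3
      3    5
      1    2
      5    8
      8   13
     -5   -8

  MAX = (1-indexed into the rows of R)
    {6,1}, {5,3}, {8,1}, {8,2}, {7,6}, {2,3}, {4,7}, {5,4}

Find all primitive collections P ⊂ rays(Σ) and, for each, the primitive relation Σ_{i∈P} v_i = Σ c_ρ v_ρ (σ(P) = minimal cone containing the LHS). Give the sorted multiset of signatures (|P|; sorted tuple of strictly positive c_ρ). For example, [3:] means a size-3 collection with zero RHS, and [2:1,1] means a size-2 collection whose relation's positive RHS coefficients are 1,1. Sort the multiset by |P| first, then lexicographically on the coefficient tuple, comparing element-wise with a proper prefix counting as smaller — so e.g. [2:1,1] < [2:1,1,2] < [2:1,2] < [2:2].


Primitive collections (20):

  P={1,3}:  v_{1} + v_{3} = 0  ⇒ sig = [2:]
  P={6,8}:  v_{6} + v_{8} = 0  ⇒ sig = [2:]
  P={1,2}:  v_{1} + v_{2} = v_{8}  ⇒ sig = [2:1]
  P={1,4}:  v_{1} + v_{4} = v_{6}  ⇒ sig = [2:1]
  P={1,5}:  v_{1} + v_{5} = v_{4}  ⇒ sig = [2:1]
  P={2,6}:  v_{2} + v_{6} = v_{3}  ⇒ sig = [2:1]
  P={2,7}:  v_{2} + v_{7} = v_{5}  ⇒ sig = [2:1]
  P={3,4}:  v_{3} + v_{4} = v_{5}  ⇒ sig = [2:1]
  P={3,6}:  v_{3} + v_{6} = v_{4}  ⇒ sig = [2:1]
  P={3,8}:  v_{3} + v_{8} = v_{2}  ⇒ sig = [2:1]
  P={4,6}:  v_{4} + v_{6} = v_{7}  ⇒ sig = [2:1]
  P={4,8}:  v_{4} + v_{8} = v_{3}  ⇒ sig = [2:1]
  P={7,8}:  v_{7} + v_{8} = v_{4}  ⇒ sig = [2:1]
  P={1,7}:  v_{1} + v_{7} = 2·v_{6}  ⇒ sig = [2:2]
  P={2,4}:  v_{2} + v_{4} = 2·v_{3}  ⇒ sig = [2:2]
  P={3,7}:  v_{3} + v_{7} = 2·v_{4}  ⇒ sig = [2:2]
  P={5,6}:  v_{5} + v_{6} = 2·v_{4}  ⇒ sig = [2:2]
  P={5,8}:  v_{5} + v_{8} = 2·v_{3}  ⇒ sig = [2:2]
  P={2,5}:  v_{2} + v_{5} = 3·v_{3}  ⇒ sig = [2:3]
  P={5,7}:  v_{5} + v_{7} = 3·v_{4}  ⇒ sig = [2:3]

so the primitive-relation signature multiset is
    |P|=2: 20 collections, coeffs (), (), (1), (1), (1), (1), (1), (1), (1), (1), (1), (1), (1), (2), (2), (2), (2), (2), (3), (3)


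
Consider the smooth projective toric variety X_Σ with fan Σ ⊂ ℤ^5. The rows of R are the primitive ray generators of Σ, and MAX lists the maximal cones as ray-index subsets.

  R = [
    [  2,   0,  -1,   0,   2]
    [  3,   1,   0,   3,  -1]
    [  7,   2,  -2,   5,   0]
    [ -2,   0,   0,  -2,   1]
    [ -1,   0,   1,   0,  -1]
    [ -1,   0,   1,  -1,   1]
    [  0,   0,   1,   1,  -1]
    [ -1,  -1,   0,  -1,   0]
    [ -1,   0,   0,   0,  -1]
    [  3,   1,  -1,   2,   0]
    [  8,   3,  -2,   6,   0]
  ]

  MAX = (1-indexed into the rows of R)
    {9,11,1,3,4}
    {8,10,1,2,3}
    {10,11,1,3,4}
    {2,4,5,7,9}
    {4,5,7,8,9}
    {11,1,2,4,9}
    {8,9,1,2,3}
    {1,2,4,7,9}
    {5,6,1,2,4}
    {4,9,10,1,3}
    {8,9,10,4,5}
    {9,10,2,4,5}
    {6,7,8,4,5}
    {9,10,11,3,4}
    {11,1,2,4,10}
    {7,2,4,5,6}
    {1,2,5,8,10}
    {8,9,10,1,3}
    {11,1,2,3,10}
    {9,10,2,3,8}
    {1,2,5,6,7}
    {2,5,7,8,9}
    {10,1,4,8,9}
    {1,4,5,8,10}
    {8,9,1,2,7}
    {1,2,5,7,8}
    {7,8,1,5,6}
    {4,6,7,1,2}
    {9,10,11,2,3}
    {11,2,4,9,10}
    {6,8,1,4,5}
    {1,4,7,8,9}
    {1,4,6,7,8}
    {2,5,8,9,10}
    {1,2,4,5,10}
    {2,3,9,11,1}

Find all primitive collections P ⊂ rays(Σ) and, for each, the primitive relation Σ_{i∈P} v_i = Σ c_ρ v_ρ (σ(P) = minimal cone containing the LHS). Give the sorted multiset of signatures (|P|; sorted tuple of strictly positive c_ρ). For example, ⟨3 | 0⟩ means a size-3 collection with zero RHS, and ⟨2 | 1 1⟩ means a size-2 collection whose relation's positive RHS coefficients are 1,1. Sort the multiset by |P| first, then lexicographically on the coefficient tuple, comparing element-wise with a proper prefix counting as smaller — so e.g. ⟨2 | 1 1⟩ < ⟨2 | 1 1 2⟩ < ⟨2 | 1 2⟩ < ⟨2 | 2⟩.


Minimal non-faces — 18 found among 11 rays, 36 max cones:

  {7,10}:  v_{7} + v_{10} = v_{2}  ⟹  sig = ⟨2 | 1⟩
  {8,11}:  v_{8} + v_{11} = v_{3}  ⟹  sig = ⟨2 | 1⟩
  {3,5}:  v_{3} + v_{5} = v_{2} + v_{10}  ⟹  sig = ⟨2 | 1 1⟩
  {6,9}:  v_{6} + v_{9} = v_{4} + v_{7}  ⟹  sig = ⟨2 | 1 1⟩
  {6,10}:  v_{6} + v_{10} = v_{1} + v_{2} + v_{4} + v_{5}  ⟹  sig = ⟨2 | 1 1 1 1⟩
  {7,11}:  v_{7} + v_{11} = v_{1} + 3·v_{2} + v_{4} + v_{9}  ⟹  sig = ⟨2 | 1 1 1 3⟩
  {3,6}:  v_{3} + v_{6} = v_{1} + 2·v_{2} + v_{4}  ⟹  sig = ⟨2 | 1 1 2⟩
  {3,7}:  v_{3} + v_{7} = v_{1} + 2·v_{2} + v_{9}  ⟹  sig = ⟨2 | 1 1 2⟩
  {5,11}:  v_{5} + v_{11} = 2·v_{2} + v_{4} + v_{10}  ⟹  sig = ⟨2 | 1 1 2⟩
  {6,11}:  v_{6} + v_{11} = v_{1} + 3·v_{2} + 2·v_{4}  ⟹  sig = ⟨2 | 1 2 3⟩
  {1,5,9}:  v_{1} + v_{5} + v_{9} = 0  ⟹  sig = ⟨3 | 0⟩
  {2,4,8}:  v_{2} + v_{4} + v_{8} = 0  ⟹  sig = ⟨3 | 0⟩
  {2,3,4}:  v_{2} + v_{3} + v_{4} = v_{11}  ⟹  sig = ⟨3 | 1⟩
  {2,6,8}:  v_{2} + v_{6} + v_{8} = v_{1} + v_{5} + v_{7}  ⟹  sig = ⟨3 | 1 1 1⟩
  {3,4,8}:  v_{3} + v_{4} + v_{8} = v_{1} + v_{9} + v_{10}  ⟹  sig = ⟨3 | 1 1 1⟩
  {1,2,9,10}:  v_{1} + v_{2} + v_{9} + v_{10} = v_{3}  ⟹  sig = ⟨4 | 1⟩
  {1,4,5,7}:  v_{1} + v_{4} + v_{5} + v_{7} = v_{6}  ⟹  sig = ⟨4 | 1⟩
  {1,9,10,11}:  v_{1} + v_{9} + v_{10} + v_{11} = 2·v_{3} + v_{4}  ⟹  sig = ⟨4 | 1 2⟩

Signatures (|P|; sorted positive RHS coefficients), sorted:
    |P|=2: 10 collections, coeffs (1), (1), (1,1), (1,1), (1,1,1,1), (1,1,1,3), (1,1,2), (1,1,2), (1,1,2), (1,2,3)
    |P|=3: 5 collections, coeffs (), (), (1), (1,1,1), (1,1,1)
    |P|=4: 3 collections, coeffs (1), (1), (1,2)
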